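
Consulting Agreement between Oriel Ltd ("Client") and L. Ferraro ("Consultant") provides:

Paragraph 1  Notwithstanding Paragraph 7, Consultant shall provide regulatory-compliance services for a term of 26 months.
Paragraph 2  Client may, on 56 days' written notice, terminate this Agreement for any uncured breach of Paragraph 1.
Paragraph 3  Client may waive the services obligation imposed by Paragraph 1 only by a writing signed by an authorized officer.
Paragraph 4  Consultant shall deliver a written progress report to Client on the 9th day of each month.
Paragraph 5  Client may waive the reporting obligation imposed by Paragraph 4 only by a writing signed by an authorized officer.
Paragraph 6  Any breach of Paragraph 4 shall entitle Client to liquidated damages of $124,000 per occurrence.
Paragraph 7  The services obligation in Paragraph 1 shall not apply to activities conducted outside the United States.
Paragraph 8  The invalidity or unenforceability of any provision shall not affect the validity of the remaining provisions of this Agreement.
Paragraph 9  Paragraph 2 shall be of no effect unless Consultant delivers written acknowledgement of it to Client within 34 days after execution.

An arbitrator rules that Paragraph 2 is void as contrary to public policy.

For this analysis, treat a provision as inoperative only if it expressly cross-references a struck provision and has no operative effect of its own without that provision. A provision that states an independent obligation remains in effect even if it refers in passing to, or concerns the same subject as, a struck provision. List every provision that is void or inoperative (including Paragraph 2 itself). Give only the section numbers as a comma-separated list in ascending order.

Paragraph 2 is struck. The only function of Paragraph 9 is the acknowledgement condition for Paragraph 2, so it cannot stand once Paragraph 2 is removed. Paragraph 8 is a severability clause and preserves every provision that can still be given independent effect. The provisions still in force are Paragraph 1, Paragraph 3, Paragraph 4, Paragraph 5, Paragraph 6, Paragraph 7, and Paragraph 8.

2, 9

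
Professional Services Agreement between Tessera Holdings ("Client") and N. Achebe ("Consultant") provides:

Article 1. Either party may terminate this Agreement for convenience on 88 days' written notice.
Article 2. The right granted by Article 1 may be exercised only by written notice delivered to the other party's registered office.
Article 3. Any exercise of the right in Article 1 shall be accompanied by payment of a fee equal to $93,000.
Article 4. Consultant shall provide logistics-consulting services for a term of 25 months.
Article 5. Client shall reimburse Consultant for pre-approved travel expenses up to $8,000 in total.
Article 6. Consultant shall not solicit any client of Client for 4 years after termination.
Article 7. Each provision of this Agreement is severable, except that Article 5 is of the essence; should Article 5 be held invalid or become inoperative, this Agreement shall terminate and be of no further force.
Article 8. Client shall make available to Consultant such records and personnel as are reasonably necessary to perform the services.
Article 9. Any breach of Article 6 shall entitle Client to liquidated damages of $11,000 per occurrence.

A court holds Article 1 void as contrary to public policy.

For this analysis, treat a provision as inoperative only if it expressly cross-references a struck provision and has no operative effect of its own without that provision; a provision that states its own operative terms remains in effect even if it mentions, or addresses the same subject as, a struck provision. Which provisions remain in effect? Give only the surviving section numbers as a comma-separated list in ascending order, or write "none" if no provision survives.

Article 1 is struck. Article 2 merely fixes the notice requirement for Article 1; with Article 1 gone it has nothing to operate on and falls away. Article 3 merely fixes the exercise fee for Article 1; with Article 1 gone it has nothing to operate on and falls away. Article 7 makes Article 5 an essential term, but Article 5 is unaffected, so the severability proviso in Article 7 preserves the remaining provisions. The provisions still in force are Article 4, Article 5, Article 6, Article 7, Article 8, and Article 9.

4, 5, 6, 7, 8, 9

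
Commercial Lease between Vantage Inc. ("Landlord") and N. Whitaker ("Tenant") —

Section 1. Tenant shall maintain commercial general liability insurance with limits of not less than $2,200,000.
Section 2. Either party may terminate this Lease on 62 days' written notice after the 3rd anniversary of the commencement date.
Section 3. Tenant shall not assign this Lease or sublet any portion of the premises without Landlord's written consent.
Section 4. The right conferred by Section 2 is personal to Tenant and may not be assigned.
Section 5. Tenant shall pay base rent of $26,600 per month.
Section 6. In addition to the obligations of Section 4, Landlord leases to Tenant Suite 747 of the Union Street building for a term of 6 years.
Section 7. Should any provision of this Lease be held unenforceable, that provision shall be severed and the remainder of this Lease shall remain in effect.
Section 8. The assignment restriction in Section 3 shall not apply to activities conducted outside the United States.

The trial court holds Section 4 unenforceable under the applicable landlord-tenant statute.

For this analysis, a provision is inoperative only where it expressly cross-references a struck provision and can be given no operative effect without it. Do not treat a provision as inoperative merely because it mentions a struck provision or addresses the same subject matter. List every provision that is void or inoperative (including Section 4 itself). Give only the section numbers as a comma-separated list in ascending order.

4

Section 4 is struck. Although Section 6 refers to Section 4, its operative terms do not depend on Section 4, so it remains in effect. Nothing else in the Lease is defined by reference to Section 4. Under the severability clause in Section 7, the remaining provisions continue in force. The provisions still in force are Section 1, Section 2, Section 3, Section 5, Section 6, Section 7, and Section 8.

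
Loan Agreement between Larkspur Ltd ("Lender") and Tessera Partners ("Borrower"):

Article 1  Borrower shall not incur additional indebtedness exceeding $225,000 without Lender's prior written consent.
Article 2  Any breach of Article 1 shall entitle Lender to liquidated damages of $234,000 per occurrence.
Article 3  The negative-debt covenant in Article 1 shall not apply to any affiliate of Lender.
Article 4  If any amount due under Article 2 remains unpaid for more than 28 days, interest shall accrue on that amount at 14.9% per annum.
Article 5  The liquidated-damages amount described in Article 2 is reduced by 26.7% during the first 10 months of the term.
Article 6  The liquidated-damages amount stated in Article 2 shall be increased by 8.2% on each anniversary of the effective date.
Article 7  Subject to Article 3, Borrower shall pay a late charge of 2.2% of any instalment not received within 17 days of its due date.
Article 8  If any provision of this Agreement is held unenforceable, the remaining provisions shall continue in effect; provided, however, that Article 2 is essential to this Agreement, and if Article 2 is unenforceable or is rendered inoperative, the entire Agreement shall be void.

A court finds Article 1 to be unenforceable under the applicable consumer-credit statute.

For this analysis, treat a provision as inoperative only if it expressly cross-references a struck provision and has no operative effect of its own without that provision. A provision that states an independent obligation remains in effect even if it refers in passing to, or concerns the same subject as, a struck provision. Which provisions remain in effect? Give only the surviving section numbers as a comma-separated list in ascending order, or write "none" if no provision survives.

Article 1 is struck. The whole of Article 2 is the liquidated-damages amount, defined by reference to Article 1, so Article 2 cannot stand once Article 1 is removed. Article 3 has no operative effect of its own apart from Article 1 and is therefore inoperative. Article 4 does nothing except set the default interest on the liquidated-damages amount by reference to Article 2; with Article 2 gone it has no independent effect and is inoperative. Article 5 does nothing except set the introductory reduction to the liquidated-damages amount by reference to Article 2; with Article 2 gone it has no independent effect and is inoperative. Article 6 does nothing except set the escalation of the liquidated-damages amount by reference to Article 2; with Article 2 gone it has no independent effect and is inoperative. Article 8 makes Article 2 an essential term, and Article 2 has been rendered inoperative by the cascade; under Article 8, the entire Agreement is therefore void. No provision of the Agreement survives.

none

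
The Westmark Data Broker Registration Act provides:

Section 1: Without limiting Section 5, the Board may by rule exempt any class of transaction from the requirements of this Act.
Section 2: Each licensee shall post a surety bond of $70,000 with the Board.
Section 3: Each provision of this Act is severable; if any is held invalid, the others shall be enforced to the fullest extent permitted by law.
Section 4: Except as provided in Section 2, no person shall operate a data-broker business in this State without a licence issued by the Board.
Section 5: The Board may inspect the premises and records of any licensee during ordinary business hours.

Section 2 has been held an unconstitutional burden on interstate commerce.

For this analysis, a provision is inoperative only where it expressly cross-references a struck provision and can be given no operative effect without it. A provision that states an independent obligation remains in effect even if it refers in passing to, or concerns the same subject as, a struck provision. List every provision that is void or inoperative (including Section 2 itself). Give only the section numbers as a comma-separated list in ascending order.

Section 2 is struck. Section 4 mentions Section 2 but its own obligation stands independently of Section 2, so Section 4 is not affected. No other provision's operative terms depend on Section 2. Under the severability clause in Section 3, the remaining provisions continue in force. The provisions still in force are Section 1, Section 3, Section 4, and Section 5.

2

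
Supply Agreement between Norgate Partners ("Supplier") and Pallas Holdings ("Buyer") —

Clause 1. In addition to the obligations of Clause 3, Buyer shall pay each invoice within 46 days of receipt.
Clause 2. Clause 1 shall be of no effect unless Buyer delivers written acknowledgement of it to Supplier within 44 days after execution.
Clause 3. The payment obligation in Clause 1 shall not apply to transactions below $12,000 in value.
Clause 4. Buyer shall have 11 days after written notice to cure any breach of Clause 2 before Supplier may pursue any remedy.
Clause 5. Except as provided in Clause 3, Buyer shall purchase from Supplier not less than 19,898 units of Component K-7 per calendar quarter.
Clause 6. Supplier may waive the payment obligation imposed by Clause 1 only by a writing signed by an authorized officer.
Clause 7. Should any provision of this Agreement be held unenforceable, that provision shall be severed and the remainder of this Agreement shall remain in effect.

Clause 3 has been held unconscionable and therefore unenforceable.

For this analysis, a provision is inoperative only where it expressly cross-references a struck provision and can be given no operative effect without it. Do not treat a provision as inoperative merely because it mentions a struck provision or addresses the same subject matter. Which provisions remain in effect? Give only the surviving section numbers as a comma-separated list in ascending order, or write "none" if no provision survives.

Clause 3 is struck. Although Clause 5 refers to Clause 3, its operative terms do not depend on Clause 3, so it remains in effect. Clause 1 mentions Clause 3 but its own obligation stands independently of Clause 3, so Clause 1 is not affected. No other provision's operative terms depend on Clause 3. Under the severability clause in Clause 7, the remaining provisions continue in force. The provisions still in force are Clause 1, Clause 2, Clause 4, Clause 5, Clause 6, and Clause 7.

1, 2, 4, 5, 6, 7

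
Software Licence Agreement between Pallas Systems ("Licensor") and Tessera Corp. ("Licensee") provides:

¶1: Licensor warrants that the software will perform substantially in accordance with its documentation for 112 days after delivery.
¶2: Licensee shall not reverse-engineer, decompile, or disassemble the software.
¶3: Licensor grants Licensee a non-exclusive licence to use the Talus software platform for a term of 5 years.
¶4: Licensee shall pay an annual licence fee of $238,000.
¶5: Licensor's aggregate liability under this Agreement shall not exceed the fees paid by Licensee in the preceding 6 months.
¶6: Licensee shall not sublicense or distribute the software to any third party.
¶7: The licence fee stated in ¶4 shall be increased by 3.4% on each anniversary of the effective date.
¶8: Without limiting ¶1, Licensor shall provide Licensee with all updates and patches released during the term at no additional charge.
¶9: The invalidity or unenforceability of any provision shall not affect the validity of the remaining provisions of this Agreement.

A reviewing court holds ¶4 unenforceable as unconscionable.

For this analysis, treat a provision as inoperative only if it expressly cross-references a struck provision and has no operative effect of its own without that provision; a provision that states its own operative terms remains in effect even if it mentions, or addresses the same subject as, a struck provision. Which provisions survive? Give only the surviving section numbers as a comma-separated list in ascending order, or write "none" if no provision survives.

¶4 is struck. ¶7 has no operative effect of its own apart from ¶4 and is therefore inoperative. Under the severability clause in ¶9, the remaining provisions continue in force. That leaves ¶1, ¶2, ¶3, ¶5, ¶6, ¶8, and ¶9 in effect.

1, 2, 3, 5, 6, 8, 9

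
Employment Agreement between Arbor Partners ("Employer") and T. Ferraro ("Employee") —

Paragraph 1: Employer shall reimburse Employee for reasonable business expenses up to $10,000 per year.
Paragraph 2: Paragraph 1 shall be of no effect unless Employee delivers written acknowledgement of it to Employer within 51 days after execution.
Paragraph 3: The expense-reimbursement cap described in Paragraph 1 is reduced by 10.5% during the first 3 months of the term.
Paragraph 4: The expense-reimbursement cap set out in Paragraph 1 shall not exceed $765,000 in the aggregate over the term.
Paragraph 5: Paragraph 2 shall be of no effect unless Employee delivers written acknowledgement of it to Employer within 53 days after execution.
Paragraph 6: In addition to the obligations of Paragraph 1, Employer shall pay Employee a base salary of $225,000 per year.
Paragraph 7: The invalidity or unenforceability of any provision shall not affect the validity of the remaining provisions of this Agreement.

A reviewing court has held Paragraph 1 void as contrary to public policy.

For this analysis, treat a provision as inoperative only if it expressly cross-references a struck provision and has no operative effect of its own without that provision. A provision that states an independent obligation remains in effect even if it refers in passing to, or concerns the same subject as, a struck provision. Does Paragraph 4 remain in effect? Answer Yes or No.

Paragraph 1 is struck. Paragraph 2 merely fixes the acknowledgement condition for Paragraph 1; with Paragraph 1 gone it has nothing to operate on and falls away. The whole of Paragraph 3 is the introductory reduction to the expense-reimbursement cap, defined by reference to Paragraph 1, so Paragraph 3 cannot stand once Paragraph 1 is removed. Paragraph 4 does nothing except set the aggregate cap on the expense-reimbursement cap by reference to Paragraph 1; with Paragraph 1 gone it has no independent effect and is inoperative. The only function of Paragraph 5 is the acknowledgement condition for Paragraph 2, so it cannot stand once Paragraph 2 is removed. Paragraph 6 mentions Paragraph 1 but its own obligation stands independently of Paragraph 1, so Paragraph 6 is not affected. Paragraph 7 is a severability clause and preserves every provision that can still be given independent effect. The provisions still in force are Paragraph 6 and Paragraph 7. Paragraph 4 is among the inoperative provisions, so the answer is no.

No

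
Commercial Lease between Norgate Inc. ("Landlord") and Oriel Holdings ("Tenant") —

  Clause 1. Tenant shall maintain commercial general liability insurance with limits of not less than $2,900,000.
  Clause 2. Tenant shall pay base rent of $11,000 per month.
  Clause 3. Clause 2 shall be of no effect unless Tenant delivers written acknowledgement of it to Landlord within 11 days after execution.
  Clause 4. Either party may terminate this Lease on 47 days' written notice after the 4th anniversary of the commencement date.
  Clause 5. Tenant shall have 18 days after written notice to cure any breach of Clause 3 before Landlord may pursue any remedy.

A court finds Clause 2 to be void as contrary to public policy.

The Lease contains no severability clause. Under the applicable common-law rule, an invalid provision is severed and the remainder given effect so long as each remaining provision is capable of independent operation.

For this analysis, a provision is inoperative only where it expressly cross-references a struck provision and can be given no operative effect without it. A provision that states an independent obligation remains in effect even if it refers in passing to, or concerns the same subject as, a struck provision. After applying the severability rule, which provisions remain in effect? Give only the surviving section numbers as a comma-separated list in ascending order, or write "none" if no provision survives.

Clause 2 is struck. The only function of Clause 3 is the acknowledgement condition for Clause 2, so it cannot stand once Clause 2 is removed. Clause 5 merely fixes the cure period for breach of Clause 3; with Clause 3 gone it has nothing to operate on and falls away. Under the stated default rule, only provisions that cannot operate independently fall away; the rest are enforced. The provisions still in force are Clause 1 and Clause 4.

1, 4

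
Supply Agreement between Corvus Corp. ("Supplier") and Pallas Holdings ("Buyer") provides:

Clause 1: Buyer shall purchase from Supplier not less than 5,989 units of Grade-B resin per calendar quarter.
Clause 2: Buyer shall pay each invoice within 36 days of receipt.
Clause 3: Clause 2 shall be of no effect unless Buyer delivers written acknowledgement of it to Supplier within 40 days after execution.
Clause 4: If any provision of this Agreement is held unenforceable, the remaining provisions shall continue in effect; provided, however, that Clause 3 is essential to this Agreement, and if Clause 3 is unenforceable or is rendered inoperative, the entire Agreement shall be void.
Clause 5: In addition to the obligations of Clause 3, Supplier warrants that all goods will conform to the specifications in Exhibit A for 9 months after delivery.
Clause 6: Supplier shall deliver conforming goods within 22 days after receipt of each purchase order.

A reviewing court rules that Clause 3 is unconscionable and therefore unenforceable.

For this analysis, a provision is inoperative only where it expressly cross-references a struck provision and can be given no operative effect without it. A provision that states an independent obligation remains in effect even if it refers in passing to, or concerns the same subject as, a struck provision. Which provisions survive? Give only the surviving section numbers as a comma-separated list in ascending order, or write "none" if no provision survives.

Clause 3 is struck. Nothing else in the Agreement is defined by reference to Clause 3. Clause 4 makes Clause 3 an essential term, and Clause 3 is the provision held invalid; under Clause 4, the entire Agreement is therefore void. No provision of the Agreement survives.

none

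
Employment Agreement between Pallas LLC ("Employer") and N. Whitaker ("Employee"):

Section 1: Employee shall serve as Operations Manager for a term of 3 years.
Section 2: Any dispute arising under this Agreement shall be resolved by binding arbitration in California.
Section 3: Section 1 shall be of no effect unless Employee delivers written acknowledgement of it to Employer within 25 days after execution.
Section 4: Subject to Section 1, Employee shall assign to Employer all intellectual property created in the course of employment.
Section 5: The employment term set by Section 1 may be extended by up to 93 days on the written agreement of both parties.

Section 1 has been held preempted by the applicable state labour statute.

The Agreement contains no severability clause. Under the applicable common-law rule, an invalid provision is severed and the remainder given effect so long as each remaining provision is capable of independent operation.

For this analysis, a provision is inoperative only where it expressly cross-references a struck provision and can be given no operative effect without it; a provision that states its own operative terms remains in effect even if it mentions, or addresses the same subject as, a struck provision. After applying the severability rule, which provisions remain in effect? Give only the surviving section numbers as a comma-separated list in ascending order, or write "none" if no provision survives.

2, 4

Section 1 is struck. Section 3 merely fixes the acknowledgement condition for Section 1; with Section 1 gone it has nothing to operate on and falls away. Section 5 operates only by reference to Section 1, so it falls with Section 1. Section 4 mentions Section 1 but its own obligation stands independently of Section 1, so Section 4 is not affected. Under the stated default rule, only provisions that cannot operate independently fall away; the rest are enforced. That leaves Section 2 and Section 4 in effect.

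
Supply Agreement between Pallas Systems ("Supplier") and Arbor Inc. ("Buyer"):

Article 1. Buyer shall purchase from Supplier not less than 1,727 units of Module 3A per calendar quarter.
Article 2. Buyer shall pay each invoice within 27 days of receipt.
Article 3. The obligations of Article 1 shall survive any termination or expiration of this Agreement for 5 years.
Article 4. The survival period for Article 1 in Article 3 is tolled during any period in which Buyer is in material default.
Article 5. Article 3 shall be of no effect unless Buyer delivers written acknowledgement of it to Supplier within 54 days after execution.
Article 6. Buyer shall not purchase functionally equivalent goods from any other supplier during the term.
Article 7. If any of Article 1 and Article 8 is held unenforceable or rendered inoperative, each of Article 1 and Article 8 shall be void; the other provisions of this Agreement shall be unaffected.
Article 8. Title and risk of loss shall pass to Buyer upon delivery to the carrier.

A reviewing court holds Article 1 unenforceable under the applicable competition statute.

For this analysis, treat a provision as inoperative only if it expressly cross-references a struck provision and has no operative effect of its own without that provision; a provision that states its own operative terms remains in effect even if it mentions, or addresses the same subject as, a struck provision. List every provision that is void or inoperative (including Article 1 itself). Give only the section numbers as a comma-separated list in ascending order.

1, 3, 4, 5, 8

Article 1 is struck. Article 3 has no operative effect of its own apart from Article 1 and is therefore inoperative. Article 4 does nothing except set the tolling of the survival period for Article 1 by reference to Article 3; with Article 3 gone it has no independent effect and is inoperative. The only function of Article 5 is the acknowledgement condition for Article 3, so it cannot stand once Article 3 is removed. Article 7 declares Article 1 and Article 8 mutually dependent; since one of them has fallen, all of them are of no effect. That brings down Article 8 as well. The remainder continues in force under Article 7. The provisions still in force are Article 2, Article 6, and Article 7.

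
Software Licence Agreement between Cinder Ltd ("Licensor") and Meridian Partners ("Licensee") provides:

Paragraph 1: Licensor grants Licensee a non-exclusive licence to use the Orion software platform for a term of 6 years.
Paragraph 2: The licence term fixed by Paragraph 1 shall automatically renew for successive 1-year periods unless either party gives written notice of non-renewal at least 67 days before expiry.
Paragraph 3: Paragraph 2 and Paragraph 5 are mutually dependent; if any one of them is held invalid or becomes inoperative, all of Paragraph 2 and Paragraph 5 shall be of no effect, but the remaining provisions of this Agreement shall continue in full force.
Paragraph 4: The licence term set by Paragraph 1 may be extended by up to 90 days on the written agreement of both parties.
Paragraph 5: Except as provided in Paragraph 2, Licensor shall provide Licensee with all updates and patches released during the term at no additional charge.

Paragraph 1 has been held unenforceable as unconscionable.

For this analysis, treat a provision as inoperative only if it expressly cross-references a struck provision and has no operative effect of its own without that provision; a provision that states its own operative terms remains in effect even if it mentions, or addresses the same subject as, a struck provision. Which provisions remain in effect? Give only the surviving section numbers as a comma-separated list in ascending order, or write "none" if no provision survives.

3

Paragraph 1 is struck. The whole of Paragraph 2 is the renewal of the licence term, defined by reference to Paragraph 1, so Paragraph 2 cannot stand once Paragraph 1 is removed. Paragraph 4 has no operative effect of its own apart from Paragraph 1 and is therefore inoperative. Paragraph 3 declares Paragraph 2 and Paragraph 5 mutually dependent; since one of them has fallen, all of them are of no effect. That brings down Paragraph 5 as well. The remainder continues in force under Paragraph 3. Only Paragraph 3 remains in effect.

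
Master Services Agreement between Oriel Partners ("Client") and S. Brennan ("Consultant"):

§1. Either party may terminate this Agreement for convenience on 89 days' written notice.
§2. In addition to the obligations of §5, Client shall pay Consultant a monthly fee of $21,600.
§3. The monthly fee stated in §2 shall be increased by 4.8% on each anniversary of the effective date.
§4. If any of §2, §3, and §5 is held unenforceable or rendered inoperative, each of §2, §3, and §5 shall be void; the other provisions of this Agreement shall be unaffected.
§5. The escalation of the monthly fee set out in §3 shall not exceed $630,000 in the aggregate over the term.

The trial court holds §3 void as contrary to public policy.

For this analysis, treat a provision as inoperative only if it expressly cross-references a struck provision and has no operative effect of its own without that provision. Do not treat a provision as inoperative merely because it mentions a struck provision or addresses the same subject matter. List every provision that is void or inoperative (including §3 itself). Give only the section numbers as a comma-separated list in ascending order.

§3 is struck. The whole of §5 is the aggregate cap on the escalation of the monthly fee, defined by reference to §3, so §5 cannot stand once §3 is removed. §4 declares §2, §3, and §5 mutually dependent; since one of them has fallen, all of them are of no effect. That brings down §2 as well. The remainder continues in force under §4. §1 and §4 remain in effect.

2, 3, 5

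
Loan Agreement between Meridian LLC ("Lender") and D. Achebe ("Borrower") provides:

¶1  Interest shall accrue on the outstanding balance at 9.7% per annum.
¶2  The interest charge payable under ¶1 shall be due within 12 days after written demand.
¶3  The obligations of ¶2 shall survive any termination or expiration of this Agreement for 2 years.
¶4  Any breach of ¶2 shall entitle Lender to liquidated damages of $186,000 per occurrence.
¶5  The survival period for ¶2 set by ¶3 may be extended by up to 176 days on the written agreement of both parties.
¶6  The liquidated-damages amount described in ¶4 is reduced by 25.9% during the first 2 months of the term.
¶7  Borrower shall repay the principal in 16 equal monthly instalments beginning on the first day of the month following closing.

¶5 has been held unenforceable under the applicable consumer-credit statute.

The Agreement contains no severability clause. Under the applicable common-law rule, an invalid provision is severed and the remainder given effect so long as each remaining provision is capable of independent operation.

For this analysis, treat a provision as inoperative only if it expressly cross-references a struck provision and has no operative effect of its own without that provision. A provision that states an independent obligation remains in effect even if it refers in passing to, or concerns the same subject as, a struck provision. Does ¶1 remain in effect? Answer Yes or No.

Yes

¶5 is struck. No other provision's operative terms depend on ¶5. With no severability clause, the stated default rule severs what cannot stand and enforces each remaining provision that can operate on its own. The provisions still in force are ¶1, ¶2, ¶3, ¶4, ¶6, and ¶7. ¶1 is among the surviving provisions, so the answer is yes.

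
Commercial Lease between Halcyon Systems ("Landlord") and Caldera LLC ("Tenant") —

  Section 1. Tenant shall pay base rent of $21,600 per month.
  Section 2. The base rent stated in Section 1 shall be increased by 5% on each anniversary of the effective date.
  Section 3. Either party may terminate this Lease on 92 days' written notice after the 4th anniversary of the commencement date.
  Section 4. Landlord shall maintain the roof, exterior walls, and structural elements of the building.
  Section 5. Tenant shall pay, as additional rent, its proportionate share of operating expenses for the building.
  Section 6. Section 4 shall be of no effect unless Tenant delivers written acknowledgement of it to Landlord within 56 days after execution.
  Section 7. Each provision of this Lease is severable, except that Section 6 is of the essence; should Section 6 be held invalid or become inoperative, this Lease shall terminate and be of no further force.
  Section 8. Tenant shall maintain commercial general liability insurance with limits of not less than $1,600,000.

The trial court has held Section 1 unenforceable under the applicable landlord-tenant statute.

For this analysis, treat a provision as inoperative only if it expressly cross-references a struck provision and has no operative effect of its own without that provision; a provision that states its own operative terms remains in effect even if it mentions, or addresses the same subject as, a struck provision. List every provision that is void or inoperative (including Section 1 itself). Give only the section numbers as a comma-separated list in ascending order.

1, 2

Section 1 is struck. Section 2 does nothing except set the escalation of the base rent by reference to Section 1; with Section 1 gone it has no independent effect and is inoperative. Section 7 makes Section 6 an essential term, but Section 6 is unaffected, so the severability proviso in Section 7 preserves the remaining provisions. That leaves Section 3, Section 4, Section 5, Section 6, Section 7, and Section 8 in effect.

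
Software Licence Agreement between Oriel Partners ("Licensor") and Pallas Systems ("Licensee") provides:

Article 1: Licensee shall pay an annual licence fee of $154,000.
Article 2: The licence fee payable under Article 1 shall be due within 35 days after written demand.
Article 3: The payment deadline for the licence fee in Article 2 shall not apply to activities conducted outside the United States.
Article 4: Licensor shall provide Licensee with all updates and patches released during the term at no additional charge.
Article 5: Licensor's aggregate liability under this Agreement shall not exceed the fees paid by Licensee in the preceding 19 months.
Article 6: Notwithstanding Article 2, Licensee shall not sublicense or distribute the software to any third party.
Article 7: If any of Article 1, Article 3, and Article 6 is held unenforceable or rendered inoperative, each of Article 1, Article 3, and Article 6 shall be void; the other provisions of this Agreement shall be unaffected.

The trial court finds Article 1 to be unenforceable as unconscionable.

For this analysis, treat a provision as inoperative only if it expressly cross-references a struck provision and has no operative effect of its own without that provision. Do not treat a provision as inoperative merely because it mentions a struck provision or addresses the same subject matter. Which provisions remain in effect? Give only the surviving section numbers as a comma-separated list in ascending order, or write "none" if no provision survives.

4, 5, 7

Article 1 is struck. Article 2 has no operative effect of its own apart from Article 1 and is therefore inoperative. The whole of Article 3 is the carve-out from the payment deadline for the licence fee, defined by reference to Article 2, so Article 3 cannot stand once Article 2 is removed. Article 7 declares Article 1, Article 3, and Article 6 mutually dependent; since one of them has fallen, all of them are of no effect. That brings down Article 6 as well. The remainder continues in force under Article 7. The provisions still in force are Article 4, Article 5, and Article 7.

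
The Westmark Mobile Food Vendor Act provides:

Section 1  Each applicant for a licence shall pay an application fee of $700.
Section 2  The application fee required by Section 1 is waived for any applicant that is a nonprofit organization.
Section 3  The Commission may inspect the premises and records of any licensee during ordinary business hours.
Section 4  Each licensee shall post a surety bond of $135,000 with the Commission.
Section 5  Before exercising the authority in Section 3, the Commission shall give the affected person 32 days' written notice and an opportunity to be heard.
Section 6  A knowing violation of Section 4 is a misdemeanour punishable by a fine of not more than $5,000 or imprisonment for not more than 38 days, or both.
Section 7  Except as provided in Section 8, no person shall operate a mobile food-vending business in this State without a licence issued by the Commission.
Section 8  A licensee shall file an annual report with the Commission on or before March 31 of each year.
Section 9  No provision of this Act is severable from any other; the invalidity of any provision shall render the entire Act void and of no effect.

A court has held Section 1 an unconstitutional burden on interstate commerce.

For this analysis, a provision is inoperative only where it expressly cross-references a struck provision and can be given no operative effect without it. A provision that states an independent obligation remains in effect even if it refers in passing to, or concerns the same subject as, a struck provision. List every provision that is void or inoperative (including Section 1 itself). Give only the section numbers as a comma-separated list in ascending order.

1, 2, 3, 4, 5, 6, 7, 8, 9

Section 1 is struck. Section 2 operates only by reference to Section 1, so it falls with Section 1. Section 9 provides that the Act is not severable, so the invalidity of any one provision voids the entire Act. No provision of the Act survives.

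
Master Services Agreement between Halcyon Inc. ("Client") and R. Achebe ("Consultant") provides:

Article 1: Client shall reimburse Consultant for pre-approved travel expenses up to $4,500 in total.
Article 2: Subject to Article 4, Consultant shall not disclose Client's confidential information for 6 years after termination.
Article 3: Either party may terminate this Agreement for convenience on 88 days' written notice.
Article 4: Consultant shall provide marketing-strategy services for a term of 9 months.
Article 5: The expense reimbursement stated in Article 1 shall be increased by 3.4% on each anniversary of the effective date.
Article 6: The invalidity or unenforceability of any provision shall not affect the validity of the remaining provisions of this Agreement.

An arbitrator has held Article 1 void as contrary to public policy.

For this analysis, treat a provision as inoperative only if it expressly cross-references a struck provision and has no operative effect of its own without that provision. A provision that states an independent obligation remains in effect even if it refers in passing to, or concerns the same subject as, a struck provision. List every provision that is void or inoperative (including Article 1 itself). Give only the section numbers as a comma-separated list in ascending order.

Article 1 is struck. Article 5 does nothing except set the escalation of the expense reimbursement by reference to Article 1; with Article 1 gone it has no independent effect and is inoperative. Article 6 is a severability clause and preserves every provision that can still be given independent effect. Article 2, Article 3, Article 4, and Article 6 remain in effect.

1, 5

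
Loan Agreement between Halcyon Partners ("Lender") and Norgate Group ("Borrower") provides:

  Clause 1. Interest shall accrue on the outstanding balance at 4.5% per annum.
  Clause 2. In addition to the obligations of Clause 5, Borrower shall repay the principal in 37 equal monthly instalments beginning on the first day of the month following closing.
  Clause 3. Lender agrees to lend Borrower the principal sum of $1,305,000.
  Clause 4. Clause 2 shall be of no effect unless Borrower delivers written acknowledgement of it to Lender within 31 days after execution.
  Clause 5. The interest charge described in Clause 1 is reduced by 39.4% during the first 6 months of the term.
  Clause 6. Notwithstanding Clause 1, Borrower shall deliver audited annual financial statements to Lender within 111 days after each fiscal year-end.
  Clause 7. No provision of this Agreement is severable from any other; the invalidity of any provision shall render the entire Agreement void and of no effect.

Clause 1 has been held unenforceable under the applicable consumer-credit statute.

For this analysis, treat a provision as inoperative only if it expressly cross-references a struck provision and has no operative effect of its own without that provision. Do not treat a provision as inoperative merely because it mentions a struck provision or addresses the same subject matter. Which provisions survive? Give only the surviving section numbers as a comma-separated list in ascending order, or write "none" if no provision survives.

none

Clause 1 is struck. Clause 5 has no operative effect of its own apart from Clause 1 and is therefore inoperative. Clause 7 provides that the Agreement is not severable, so the invalidity of any one provision voids the entire Agreement. No provision of the Agreement survives.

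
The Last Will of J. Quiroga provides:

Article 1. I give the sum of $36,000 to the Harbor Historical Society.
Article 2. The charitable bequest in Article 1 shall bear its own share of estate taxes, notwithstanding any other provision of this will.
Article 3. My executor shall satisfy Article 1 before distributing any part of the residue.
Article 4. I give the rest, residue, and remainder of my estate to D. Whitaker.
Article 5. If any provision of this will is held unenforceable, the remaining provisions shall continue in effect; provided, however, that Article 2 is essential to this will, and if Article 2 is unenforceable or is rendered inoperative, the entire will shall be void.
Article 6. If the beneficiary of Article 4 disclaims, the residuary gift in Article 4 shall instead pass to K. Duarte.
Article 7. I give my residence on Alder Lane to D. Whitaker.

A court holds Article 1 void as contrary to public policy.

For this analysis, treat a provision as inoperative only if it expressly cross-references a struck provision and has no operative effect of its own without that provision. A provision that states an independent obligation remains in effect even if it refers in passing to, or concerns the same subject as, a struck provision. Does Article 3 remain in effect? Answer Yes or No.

Article 1 is struck. The only function of Article 2 is the tax charge on Article 1, so it cannot stand once Article 1 is removed. Article 3 operates only by reference to Article 1, so it falls with Article 1. Article 5 makes Article 2 an essential term, and Article 2 has been rendered inoperative by the cascade; under Article 5, the entire will is therefore void. No provision of the will survives. Article 3 is among the inoperative provisions, so the answer is no.

No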